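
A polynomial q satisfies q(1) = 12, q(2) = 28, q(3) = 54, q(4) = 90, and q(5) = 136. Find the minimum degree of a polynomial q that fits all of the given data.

2

Forward differences of the values at u = 1, 2, 3, 4, 5:
  q  : 12  28  54  90  136
  Δ  : 16  26  36  46
  Δ^2: 10  10  10
  Δ^3: 0  0
  Δ^4: 0
The second differences are constant (10) and nonzero, while all higher differences vanish, so the minimal degree is 2.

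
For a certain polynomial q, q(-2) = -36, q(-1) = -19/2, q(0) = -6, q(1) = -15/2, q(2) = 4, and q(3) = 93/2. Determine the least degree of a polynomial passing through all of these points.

Forward differences of the values at n = -2, -1, 0, 1, 2, 3:
  q  : -36  -19/2  -6  -15/2  4  93/2
  Δ  : 53/2  7/2  -3/2  23/2  85/2
  Δ^2: -23  -5  13  31
  Δ^3: 18  18  18
  Δ^4: 0  0
  Δ^5: 0
The third differences are constant (18) and nonzero, while all higher differences vanish, so the minimal degree is 3.

3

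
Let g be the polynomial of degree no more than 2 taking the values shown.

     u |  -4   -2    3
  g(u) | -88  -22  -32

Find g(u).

g(u) = -5u^2 + 3u + 4

Write g(u) = au^2 + bu + c. Substituting each data point gives a linear system:
  16a - 4b + c = -88
  4a - 2b + c = -22
  9a + 3b + c = -32
Solving the system yields a = -5, b = 3, c = 4.
So g(u) = -5u^2 + 3u + 4.
Check: g(-4) = -88. ✓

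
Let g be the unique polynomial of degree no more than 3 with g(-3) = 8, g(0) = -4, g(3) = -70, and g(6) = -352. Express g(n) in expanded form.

g(n) = -n^3 - 3n^2 - 4n - 4

Write g(n) = an^3 + bn^2 + cn + d. Substituting each data point gives a linear system:
  -27a + 9b - 3c + d = 8
  d = -4
  27a + 9b + 3c + d = -70
  216a + 36b + 6c + d = -352
Solving the system yields a = -1, b = -3, c = -4, d = -4.
So g(n) = -n^3 - 3n^2 - 4n - 4.
Check: g(0) = -4. ✓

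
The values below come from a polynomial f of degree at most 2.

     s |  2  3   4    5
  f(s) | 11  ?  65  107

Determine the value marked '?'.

33

On equispaced nodes a degree-2 polynomial has vanishing third forward difference, so
  - f(2) + 3·f(3) - 3·f(4) + f(5) = 0.
Substituting the known values and solving for f(3):
  3·f(3) = 99
  f(3) = 33.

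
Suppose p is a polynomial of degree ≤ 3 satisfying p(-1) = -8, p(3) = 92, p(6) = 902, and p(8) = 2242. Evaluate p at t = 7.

1472

Write p(t) = at^3 + bt^2 + ct + d. Substituting each data point gives a linear system:
  -a + b - c + d = -8
  27a + 9b + 3c + d = 92
  216a + 36b + 6c + d = 902
  512a + 64b + 8c + d = 2242
Solving the system yields a = 5, b = -5, c = 0, d = 2.
So p(t) = 5t^3 - 5t^2 + 2.
Then p(7) = 1472.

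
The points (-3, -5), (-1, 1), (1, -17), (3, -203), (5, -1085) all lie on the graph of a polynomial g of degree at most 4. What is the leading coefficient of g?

-1

Write g(n) = an^4 + bn^3 + cn^2 + dn + e. Substituting each data point gives a linear system:
  81a - 27b + 9c - 3d + e = -5
  a - b + c - d + e = 1
  a + b + c + d + e = -17
  81a + 27b + 9c + 3d + e = -203
  625a + 125b + 25c + 5d + e = -1085
Solving the system yields a = -1, b = -3, c = -2, d = -6, e = -5.
So g(n) = -n^4 - 3n^3 - 2n^2 - 6n - 5.
The leading coefficient is -1.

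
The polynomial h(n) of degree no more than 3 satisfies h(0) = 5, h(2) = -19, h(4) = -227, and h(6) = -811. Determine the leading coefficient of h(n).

Write h(n) = an^3 + bn^2 + cn + d. Substituting each data point gives a linear system:
  d = 5
  8a + 4b + 2c + d = -19
  64a + 16b + 4c + d = -227
  216a + 36b + 6c + d = -811
Solving the system yields a = -4, b = 1, c = 2, d = 5.
So h(n) = -4n^3 + n^2 + 2n + 5.
The leading coefficient is -4.

-4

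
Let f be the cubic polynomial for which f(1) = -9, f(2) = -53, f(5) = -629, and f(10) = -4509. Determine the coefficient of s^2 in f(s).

-5

Write f(s) = as^3 + bs^2 + cs + d. Substituting each data point gives a linear system:
  a + b + c + d = -9
  8a + 4b + 2c + d = -53
  125a + 25b + 5c + d = -629
  1000a + 100b + 10c + d = -4509
Solving the system yields a = -4, b = -5, c = -1, d = 1.
So f(s) = -4s^3 - 5s^2 - s + 1.
The coefficient of s^2 is -5.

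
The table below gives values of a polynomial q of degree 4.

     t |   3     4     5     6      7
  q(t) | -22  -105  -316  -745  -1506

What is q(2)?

-1

Using the Lagrange interpolation formula with nodes 3, 4, 5, 6, 7:
  L_0(t) = (t - 4)(t - 5)(t - 6)(t - 7) / 24
  L_1(t) = (t - 3)(t - 5)(t - 6)(t - 7) / -6
  L_2(t) = (t - 3)(t - 4)(t - 6)(t - 7) / 4
  L_3(t) = (t - 3)(t - 4)(t - 5)(t - 7) / -6
  L_4(t) = (t - 3)(t - 4)(t - 5)(t - 6) / 24
Then q(t) = -22·L_0(t) - 105·L_1(t) - 316·L_2(t) - 745·L_3(t) - 1506·L_4(t).
Expanding and collecting terms gives q(t) = -t^4 + 3t^3 - 3t^2 + 2t - 1.
Evaluating at t = 2: q(2) = -1.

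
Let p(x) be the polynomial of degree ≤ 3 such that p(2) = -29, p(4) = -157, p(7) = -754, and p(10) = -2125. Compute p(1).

Using the Lagrange interpolation formula with nodes 2, 4, 7, 10:
  L_0(x) = (x - 4)(x - 7)(x - 10) / -80
  L_1(x) = (x - 2)(x - 7)(x - 10) / 36
  L_2(x) = (x - 2)(x - 4)(x - 10) / -45
  L_3(x) = (x - 2)(x - 4)(x - 7) / 144
Then p(x) = -29·L_0(x) - 157·L_1(x) - 754·L_2(x) - 2125·L_3(x).
Expanding and collecting terms gives p(x) = -2x^3 - x^2 - 2x - 5.
Evaluating at x = 1: p(1) = -10.

-10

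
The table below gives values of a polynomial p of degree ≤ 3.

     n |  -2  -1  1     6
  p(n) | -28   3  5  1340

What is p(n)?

p(n) = 6n^3 + 2n^2 - 5n + 2

Write p(n) = an^3 + bn^2 + cn + d. Substituting each data point gives a linear system:
  -8a + 4b - 2c + d = -28
  -a + b - c + d = 3
  a + b + c + d = 5
  216a + 36b + 6c + d = 1340
Solving the system yields a = 6, b = 2, c = -5, d = 2.
So p(n) = 6n^3 + 2n^2 - 5n + 2.
Check: p(1) = 5. ✓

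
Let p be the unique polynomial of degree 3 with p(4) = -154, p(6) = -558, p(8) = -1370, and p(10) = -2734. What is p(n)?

p(n) = -3n^3 + 3n^2 - 4n + 6

Write p(n) = an^3 + bn^2 + cn + d. Substituting each data point gives a linear system:
  64a + 16b + 4c + d = -154
  216a + 36b + 6c + d = -558
  512a + 64b + 8c + d = -1370
  1000a + 100b + 10c + d = -2734
Solving the system yields a = -3, b = 3, c = -4, d = 6.
So p(n) = -3n³ + 3n² - 4n + 6.
Check: p(6) = -558. ✓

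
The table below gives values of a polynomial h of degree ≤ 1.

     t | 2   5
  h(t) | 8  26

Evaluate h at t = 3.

Write h(t) = at + b. Substituting each data point gives a linear system:
  2a + b = 8
  5a + b = 26
Solving the system yields a = 6, b = -4.
So h(t) = 6t - 4.
Then h(3) = 14.

14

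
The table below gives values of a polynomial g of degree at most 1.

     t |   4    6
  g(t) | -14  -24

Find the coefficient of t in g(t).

Write g(t) = at + b. Substituting each data point gives a linear system:
  4a + b = -14
  6a + b = -24
Solving the system yields a = -5, b = 6.
So g(t) = -5t + 6.
The leading coefficient is -5.

-5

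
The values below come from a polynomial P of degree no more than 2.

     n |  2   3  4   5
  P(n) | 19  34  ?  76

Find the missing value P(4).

53

The 3 known points determine the degree-2 polynomial uniquely.
Write P(n) = an^2 + bn + c. Substituting each data point gives a linear system:
  4a + 2b + c = 19
  9a + 3b + c = 34
  25a + 5b + c = 76
Solving the system yields a = 2, b = 5, c = 1.
So P(n) = 2n² + 5n + 1.
Then P(4) = 53.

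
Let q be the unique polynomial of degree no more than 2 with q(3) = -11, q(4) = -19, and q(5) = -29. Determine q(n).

Write q(n) = an^2 + bn + c. Substituting each data point gives a linear system:
  9a + 3b + c = -11
  16a + 4b + c = -19
  25a + 5b + c = -29
Solving the system yields a = -1, b = -1, c = 1.
So q(n) = -n² - n + 1.
Check: q(3) = -11. ✓

q(n) = -n^2 - n + 1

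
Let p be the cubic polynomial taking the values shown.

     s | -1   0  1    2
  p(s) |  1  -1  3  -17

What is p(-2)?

39

Using the Lagrange interpolation formula with nodes -1, 0, 1, 2:
  L_0(s) = s(s - 1)(s - 2) / -6
  L_1(s) = (s + 1)(s - 1)(s - 2) / 2
  L_2(s) = (s + 1)s(s - 2) / -2
  L_3(s) = (s + 1)s(s - 1) / 6
Then p(s) = 1·L_0(s) - 1·L_1(s) + 3·L_2(s) - 17·L_3(s).
Expanding and collecting terms gives p(s) = -5s^3 + 3s^2 + 6s - 1.
Evaluating at s = -2: p(-2) = 39.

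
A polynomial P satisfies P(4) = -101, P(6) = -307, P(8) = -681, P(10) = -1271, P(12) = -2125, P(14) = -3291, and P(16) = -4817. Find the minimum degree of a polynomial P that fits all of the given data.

3

Forward differences of the values at u = 4, 6, 8, 10, 12, 14, 16:
  P  : -101  -307  -681  -1271  -2125  -3291  -4817
  Δ  : -206  -374  -590  -854  -1166  -1526
  Δ^2: -168  -216  -264  -312  -360
  Δ^3: -48  -48  -48  -48
  Δ^4: 0  0  0
  Δ^5: 0  0
  Δ^6: 0
The third differences are constant (-48) and nonzero, while all higher differences vanish, so the minimal degree is 3.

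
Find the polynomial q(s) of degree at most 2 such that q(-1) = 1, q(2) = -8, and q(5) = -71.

q(s) = -3s^2 + 4

Write q(s) = as^2 + bs + c. Substituting each data point gives a linear system:
  a - b + c = 1
  4a + 2b + c = -8
  25a + 5b + c = -71
Solving the system yields a = -3, b = 0, c = 4.
So q(s) = -3s^2 + 4.
Check: q(-1) = 1. ✓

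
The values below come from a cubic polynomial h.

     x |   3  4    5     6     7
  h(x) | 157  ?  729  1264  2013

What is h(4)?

372

The 4 known points determine the degree-3 polynomial uniquely.
Write h(x) = ax^3 + bx^2 + cx + d. Substituting each data point gives a linear system:
  27a + 9b + 3c + d = 157
  125a + 25b + 5c + d = 729
  216a + 36b + 6c + d = 1264
  343a + 49b + 7c + d = 2013
Solving the system yields a = 6, b = -1, c = 0, d = 4.
So h(x) = 6x^3 - x^2 + 4.
Then h(4) = 372.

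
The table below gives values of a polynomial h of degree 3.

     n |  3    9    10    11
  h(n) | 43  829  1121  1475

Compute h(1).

5

Using the Lagrange interpolation formula with nodes 3, 9, 10, 11:
  L_0(n) = (n - 9)(n - 10)(n - 11) / -336
  L_1(n) = (n - 3)(n - 10)(n - 11) / 12
  L_2(n) = (n - 3)(n - 9)(n - 11) / -7
  L_3(n) = (n - 3)(n - 9)(n - 10) / 16
Then h(n) = 43·L_0(n) + 829·L_1(n) + 1121·L_2(n) + 1475·L_3(n).
Expanding and collecting terms gives h(n) = n^3 + n^2 + 2n + 1.
Evaluating at n = 1: h(1) = 5.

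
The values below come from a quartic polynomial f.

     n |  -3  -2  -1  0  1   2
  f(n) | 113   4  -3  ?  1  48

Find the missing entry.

2

The 5 known points determine the degree-4 polynomial uniquely.
Write f(n) = an^4 + bn^3 + cn^2 + dn + e. Substituting each data point gives a linear system:
  81a - 27b + 9c - 3d + e = 113
  16a - 8b + 4c - 2d + e = 4
  a - b + c - d + e = -3
  a + b + c + d + e = 1
  16a + 8b + 4c + 2d + e = 48
Solving the system yields a = 3, b = 3, c = -6, d = -1, e = 2.
So f(n) = 3n^4 + 3n^3 - 6n^2 - n + 2.
Then f(0) = 2.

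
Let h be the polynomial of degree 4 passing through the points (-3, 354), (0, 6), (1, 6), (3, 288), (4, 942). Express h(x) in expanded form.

h(x) = 4x^4 - x^3 - x^2 - 2x + 6

Write h(x) = ax^4 + bx^3 + cx^2 + dx + e. Substituting each data point gives a linear system:
  81a - 27b + 9c - 3d + e = 354
  e = 6
  a + b + c + d + e = 6
  81a + 27b + 9c + 3d + e = 288
  256a + 64b + 16c + 4d + e = 942
Solving the system yields a = 4, b = -1, c = -1, d = -2, e = 6.
So h(x) = 4x^4 - x^3 - x^2 - 2x + 6.
Check: h(0) = 6. ✓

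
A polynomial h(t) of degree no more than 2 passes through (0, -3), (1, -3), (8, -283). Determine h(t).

h(t) = -5t^2 + 5t - 3

Using the Lagrange interpolation formula with nodes 0, 1, 8:
  L_0(t) = (t - 1)(t - 8) / 8
  L_1(t) = t(t - 8) / -7
  L_2(t) = t(t - 1) / 56
Then h(t) = -3·L_0(t) - 3·L_1(t) - 283·L_2(t).
Expanding and collecting terms gives h(t) = -5t^2 + 5t - 3.
Check: h(8) = -283. ✓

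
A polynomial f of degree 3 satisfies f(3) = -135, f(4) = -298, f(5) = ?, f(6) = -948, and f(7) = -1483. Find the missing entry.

-561

The 4 known points determine the degree-3 polynomial uniquely.
Write f(n) = an^3 + bn^2 + cn + d. Substituting each data point gives a linear system:
  27a + 9b + 3c + d = -135
  64a + 16b + 4c + d = -298
  216a + 36b + 6c + d = -948
  343a + 49b + 7c + d = -1483
Solving the system yields a = -4, b = -2, c = -1, d = -6.
So f(n) = -4n^3 - 2n^2 - n - 6.
Then f(5) = -561.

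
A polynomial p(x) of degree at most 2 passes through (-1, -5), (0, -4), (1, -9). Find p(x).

Write p(x) = ax^2 + bx + c. Substituting each data point gives a linear system:
  a - b + c = -5
  c = -4
  a + b + c = -9
Solving the system yields a = -3, b = -2, c = -4.
So p(x) = -3x^2 - 2x - 4.
Check: p(-1) = -5. ✓

p(x) = -3x^2 - 2x - 4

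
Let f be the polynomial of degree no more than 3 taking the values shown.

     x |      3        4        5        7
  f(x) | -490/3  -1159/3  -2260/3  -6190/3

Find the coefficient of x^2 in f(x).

Write f(x) = ax^3 + bx^2 + cx + d. Substituting each data point gives a linear system:
  27a + 9b + 3c + d = -490/3
  64a + 16b + 4c + d = -1159/3
  125a + 25b + 5c + d = -2260/3
  343a + 49b + 7c + d = -6190/3
Solving the system yields a = -6, b = 0, c = -1, d = 5/3.
So f(x) = -6x^3 - x + 5/3.
The coefficient of x^2 is 0.

0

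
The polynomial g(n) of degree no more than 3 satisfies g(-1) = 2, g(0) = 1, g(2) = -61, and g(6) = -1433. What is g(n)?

Using the Lagrange interpolation formula with nodes -1, 0, 2, 6:
  L_0(n) = n(n - 2)(n - 6) / -21
  L_1(n) = (n + 1)(n - 2)(n - 6) / 12
  L_2(n) = (n + 1)n(n - 6) / -24
  L_3(n) = (n + 1)n(n - 2) / 168
Then g(n) = 2·L_0(n) + 1·L_1(n) - 61·L_2(n) - 1433·L_3(n).
Expanding and collecting terms gives g(n) = -6n^3 - 4n^2 + n + 1.
Check: g(6) = -1433. ✓

g(n) = -6n^3 - 4n^2 + n + 1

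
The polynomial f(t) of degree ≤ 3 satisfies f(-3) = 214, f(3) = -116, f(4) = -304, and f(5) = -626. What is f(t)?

f(t) = -6t^3 + 5t^2 - t + 4

Using the Lagrange interpolation formula with nodes -3, 3, 4, 5:
  L_0(t) = (t - 3)(t - 4)(t - 5) / -336
  L_1(t) = (t + 3)(t - 4)(t - 5) / 12
  L_2(t) = (t + 3)(t - 3)(t - 5) / -7
  L_3(t) = (t + 3)(t - 3)(t - 4) / 16
Then f(t) = 214·L_0(t) - 116·L_1(t) - 304·L_2(t) - 626·L_3(t).
Expanding and collecting terms gives f(t) = -6t^3 + 5t^2 - t + 4.
Check: f(-3) = 214. ✓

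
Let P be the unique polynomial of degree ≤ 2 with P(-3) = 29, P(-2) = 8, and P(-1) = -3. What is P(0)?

Forward differences of the values at t = -3, -2, -1:
  P  : 29  8  -3
  Δ  : -21  -11
  Δ^2: 10
The second differences are constant, confirming degree 2.
Interpolating (Newton forward form) and evaluating at t = 0 gives P(0) = -4.

-4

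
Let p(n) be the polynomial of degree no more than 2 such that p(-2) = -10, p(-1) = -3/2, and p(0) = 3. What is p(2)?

Write p(n) = an^2 + bn + c. Substituting each data point gives a linear system:
  4a - 2b + c = -10
  a - b + c = -3/2
  c = 3
Solving the system yields a = -2, b = 5/2, c = 3.
So p(n) = -2n^2 + (5/2)n + 3.
Then p(2) = 0.

0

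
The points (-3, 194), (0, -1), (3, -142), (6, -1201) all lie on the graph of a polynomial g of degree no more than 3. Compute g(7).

-1926

Write g(n) = an^3 + bn^2 + cn + d. Substituting each data point gives a linear system:
  -27a + 9b - 3c + d = 194
  d = -1
  27a + 9b + 3c + d = -142
  216a + 36b + 6c + d = -1201
Solving the system yields a = -6, b = 3, c = -2, d = -1.
So g(n) = -6n^3 + 3n^2 - 2n - 1.
Then g(7) = -1926.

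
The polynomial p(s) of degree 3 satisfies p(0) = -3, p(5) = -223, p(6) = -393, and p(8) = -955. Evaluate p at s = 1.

-3

Write p(s) = as^3 + bs^2 + cs + d. Substituting each data point gives a linear system:
  d = -3
  125a + 25b + 5c + d = -223
  216a + 36b + 6c + d = -393
  512a + 64b + 8c + d = -955
Solving the system yields a = -2, b = 1, c = 1, d = -3.
So p(s) = -2s^3 + s^2 + s - 3.
Then p(1) = -3.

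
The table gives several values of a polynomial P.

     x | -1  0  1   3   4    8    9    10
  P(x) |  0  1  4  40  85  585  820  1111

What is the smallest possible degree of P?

3

Divided differences on the nodes -1, 0, 1, 3, 4, 8, 9, 10:
  order 0: 0  1  4  40  85  585  820  1111
  order 1: 1  3  18  45  125  235  291
  order 2: 1  5  9  16  22  28
  order 3: 1  1  1  1  1
  order 4: 0  0  0  0
  order 5: 0  0  0
  order 6: 0  0
  order 7: 0
The order-3 divided differences are all 1 (nonzero) and every higher order vanishes, so the data lies on a polynomial of degree exactly 3.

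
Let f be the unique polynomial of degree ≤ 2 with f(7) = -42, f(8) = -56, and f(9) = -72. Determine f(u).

f(u) = -u^2 + u

Write f(u) = au^2 + bu + c. Substituting each data point gives a linear system:
  49a + 7b + c = -42
  64a + 8b + c = -56
  81a + 9b + c = -72
Solving the system yields a = -1, b = 1, c = 0.
So f(u) = -u² + u.
Check: f(7) = -42. ✓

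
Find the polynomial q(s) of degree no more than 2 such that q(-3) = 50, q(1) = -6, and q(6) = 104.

q(s) = 4s^2 - 6s - 4

Write q(s) = as^2 + bs + c. Substituting each data point gives a linear system:
  9a - 3b + c = 50
  a + b + c = -6
  36a + 6b + c = 104
Solving the system yields a = 4, b = -6, c = -4.
So q(s) = 4s^2 - 6s - 4.
Check: q(-3) = 50. ✓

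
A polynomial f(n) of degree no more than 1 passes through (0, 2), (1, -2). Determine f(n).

Write f(n) = an + b. Substituting each data point gives a linear system:
  b = 2
  a + b = -2
Solving the system yields a = -4, b = 2.
So f(n) = -4n + 2.
Check: f(1) = -2. ✓

f(n) = -4n + 2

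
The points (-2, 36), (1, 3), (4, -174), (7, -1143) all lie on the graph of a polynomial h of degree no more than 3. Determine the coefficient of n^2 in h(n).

Write h(n) = an^3 + bn^2 + cn + d. Substituting each data point gives a linear system:
  -8a + 4b - 2c + d = 36
  a + b + c + d = 3
  64a + 16b + 4c + d = -174
  343a + 49b + 7c + d = -1143
Solving the system yields a = -4, b = 4, c = 5, d = -2.
So h(n) = -4n^3 + 4n^2 + 5n - 2.
The coefficient of n^2 is 4.

4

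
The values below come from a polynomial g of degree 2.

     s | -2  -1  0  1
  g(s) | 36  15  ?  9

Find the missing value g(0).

6

The 3 known points determine the degree-2 polynomial uniquely.
Write g(s) = as^2 + bs + c. Substituting each data point gives a linear system:
  4a - 2b + c = 36
  a - b + c = 15
  a + b + c = 9
Solving the system yields a = 6, b = -3, c = 6.
So g(s) = 6s^2 - 3s + 6.
Then g(0) = 6.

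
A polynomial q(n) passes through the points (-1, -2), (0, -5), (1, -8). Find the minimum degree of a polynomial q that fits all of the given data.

1

Forward differences of the values at n = -1, 0, 1:
  q  : -2  -5  -8
  Δ  : -3  -3
  Δ^2: 0
The first differences are constant (-3) and nonzero, while all higher differences vanish, so the minimal degree is 1.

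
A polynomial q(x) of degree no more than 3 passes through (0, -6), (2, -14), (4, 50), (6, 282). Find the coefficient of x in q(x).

-6

Write q(x) = ax^3 + bx^2 + cx + d. Substituting each data point gives a linear system:
  d = -6
  8a + 4b + 2c + d = -14
  64a + 16b + 4c + d = 50
  216a + 36b + 6c + d = 282
Solving the system yields a = 2, b = -3, c = -6, d = -6.
So q(x) = 2x³ - 3x² - 6x - 6.
The coefficient of x is -6.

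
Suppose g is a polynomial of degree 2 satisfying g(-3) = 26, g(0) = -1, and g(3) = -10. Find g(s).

g(s) = s^2 - 6s - 1

Using the Lagrange interpolation formula with nodes -3, 0, 3:
  L_0(s) = s(s - 3) / 18
  L_1(s) = (s + 3)(s - 3) / -9
  L_2(s) = (s + 3)s / 18
Then g(s) = 26·L_0(s) - 1·L_1(s) - 10·L_2(s).
Expanding and collecting terms gives g(s) = s^2 - 6s - 1.
Check: g(0) = -1. ✓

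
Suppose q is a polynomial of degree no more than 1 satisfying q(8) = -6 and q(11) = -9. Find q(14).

Write q(s) = as + b. Substituting each data point gives a linear system:
  8a + b = -6
  11a + b = -9
Solving the system yields a = -1, b = 2.
So q(s) = -s + 2.
Then q(14) = -12.

-12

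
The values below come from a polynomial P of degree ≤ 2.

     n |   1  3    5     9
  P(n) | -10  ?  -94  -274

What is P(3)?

-40

The 3 known points determine the degree-2 polynomial uniquely.
Write P(n) = an^2 + bn + c. Substituting each data point gives a linear system:
  a + b + c = -10
  25a + 5b + c = -94
  81a + 9b + c = -274
Solving the system yields a = -3, b = -3, c = -4.
So P(n) = -3n^2 - 3n - 4.
Then P(3) = -40.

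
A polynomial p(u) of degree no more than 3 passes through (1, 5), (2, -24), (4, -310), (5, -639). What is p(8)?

Using the Lagrange interpolation formula with nodes 1, 2, 4, 5:
  L_0(u) = (u - 2)(u - 4)(u - 5) / -12
  L_1(u) = (u - 1)(u - 4)(u - 5) / 6
  L_2(u) = (u - 1)(u - 2)(u - 5) / -6
  L_3(u) = (u - 1)(u - 2)(u - 4) / 12
Then p(u) = 5·L_0(u) - 24·L_1(u) - 310·L_2(u) - 639·L_3(u).
Expanding and collecting terms gives p(u) = -6u³ + 4u² + u + 6.
Evaluating at u = 8: p(8) = -2802.

-2802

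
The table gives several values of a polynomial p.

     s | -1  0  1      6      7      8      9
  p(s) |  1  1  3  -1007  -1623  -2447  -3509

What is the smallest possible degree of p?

Divided differences on the nodes -1, 0, 1, 6, 7, 8, 9:
  order 0: 1  1  3  -1007  -1623  -2447  -3509
  order 1: 0  2  -202  -616  -824  -1062
  order 2: 1  -34  -69  -104  -119
  order 3: -5  -5  -5  -5
  order 4: 0  0  0
  order 5: 0  0
  order 6: 0
The order-3 divided differences are all -5 (nonzero) and every higher order vanishes, so the data lies on a polynomial of degree exactly 3.

3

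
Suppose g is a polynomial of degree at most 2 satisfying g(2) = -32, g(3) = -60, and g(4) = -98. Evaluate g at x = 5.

Using the Lagrange interpolation formula with nodes 2, 3, 4:
  L_0(x) = (x - 3)(x - 4) / 2
  L_1(x) = (x - 2)(x - 4) / -1
  L_2(x) = (x - 2)(x - 3) / 2
Then g(x) = -32·L_0(x) - 60·L_1(x) - 98·L_2(x).
Expanding and collecting terms gives g(x) = -5x² - 3x - 6.
Evaluating at x = 5: g(5) = -146.

-146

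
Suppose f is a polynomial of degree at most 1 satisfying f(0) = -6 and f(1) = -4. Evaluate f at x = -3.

-12

Using the Lagrange interpolation formula with nodes 0, 1:
  L_0(x) = (x - 1) / -1
  L_1(x) = x / 1
Then f(x) = -6·L_0(x) - 4·L_1(x).
Expanding and collecting terms gives f(x) = 2x - 6.
Evaluating at x = -3: f(-3) = -12.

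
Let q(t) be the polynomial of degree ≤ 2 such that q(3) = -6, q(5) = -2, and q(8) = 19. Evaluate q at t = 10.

43

Using the Lagrange interpolation formula with nodes 3, 5, 8:
  L_0(t) = (t - 5)(t - 8) / 10
  L_1(t) = (t - 3)(t - 8) / -6
  L_2(t) = (t - 3)(t - 5) / 15
Then q(t) = -6·L_0(t) - 2·L_1(t) + 19·L_2(t).
Expanding and collecting terms gives q(t) = t^2 - 6t + 3.
Evaluating at t = 10: q(10) = 43.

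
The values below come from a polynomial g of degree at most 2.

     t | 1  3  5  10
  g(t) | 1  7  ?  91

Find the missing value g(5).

21

The 3 known points determine the degree-2 polynomial uniquely.
Write g(t) = at^2 + bt + c. Substituting each data point gives a linear system:
  a + b + c = 1
  9a + 3b + c = 7
  100a + 10b + c = 91
Solving the system yields a = 1, b = -1, c = 1.
So g(t) = t^2 - t + 1.
Then g(5) = 21.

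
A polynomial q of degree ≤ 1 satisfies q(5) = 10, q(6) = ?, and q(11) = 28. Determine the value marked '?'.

13

The 2 known points determine the degree-1 polynomial uniquely.
Write q(x) = ax + b. Substituting each data point gives a linear system:
  5a + b = 10
  11a + b = 28
Solving the system yields a = 3, b = -5.
So q(x) = 3x - 5.
Then q(6) = 13.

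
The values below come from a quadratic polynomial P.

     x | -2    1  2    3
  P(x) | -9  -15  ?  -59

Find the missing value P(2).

The 3 known points determine the degree-2 polynomial uniquely.
Write P(x) = ax^2 + bx + c. Substituting each data point gives a linear system:
  4a - 2b + c = -9
  a + b + c = -15
  9a + 3b + c = -59
Solving the system yields a = -4, b = -6, c = -5.
So P(x) = -4x^2 - 6x - 5.
Then P(2) = -33.

-33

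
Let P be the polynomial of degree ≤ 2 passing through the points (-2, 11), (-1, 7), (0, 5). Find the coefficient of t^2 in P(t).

1

Write P(t) = at^2 + bt + c. Substituting each data point gives a linear system:
  4a - 2b + c = 11
  a - b + c = 7
  c = 5
Solving the system yields a = 1, b = -1, c = 5.
So P(t) = t^2 - t + 5.
The leading coefficient is 1.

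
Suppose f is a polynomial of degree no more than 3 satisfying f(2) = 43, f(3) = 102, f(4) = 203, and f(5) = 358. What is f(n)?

Using the Lagrange interpolation formula with nodes 2, 3, 4, 5:
  L_0(n) = (n - 3)(n - 4)(n - 5) / -6
  L_1(n) = (n - 2)(n - 4)(n - 5) / 2
  L_2(n) = (n - 2)(n - 3)(n - 5) / -2
  L_3(n) = (n - 2)(n - 3)(n - 4) / 6
Then f(n) = 43·L_0(n) + 102·L_1(n) + 203·L_2(n) + 358·L_3(n).
Expanding and collecting terms gives f(n) = 2n³ + 3n² + 6n + 3.
Check: f(5) = 358. ✓

f(n) = 2n^3 + 3n^2 + 6n + 3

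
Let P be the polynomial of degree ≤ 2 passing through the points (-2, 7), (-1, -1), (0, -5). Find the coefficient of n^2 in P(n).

Write P(n) = an^2 + bn + c. Substituting each data point gives a linear system:
  4a - 2b + c = 7
  a - b + c = -1
  c = -5
Solving the system yields a = 2, b = -2, c = -5.
So P(n) = 2n^2 - 2n - 5.
The leading coefficient is 2.

2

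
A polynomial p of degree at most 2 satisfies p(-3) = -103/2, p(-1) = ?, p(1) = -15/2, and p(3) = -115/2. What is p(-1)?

-11/2

The 3 known points determine the degree-2 polynomial uniquely.
Write p(t) = at^2 + bt + c. Substituting each data point gives a linear system:
  9a - 3b + c = -103/2
  a + b + c = -15/2
  9a + 3b + c = -115/2
Solving the system yields a = -6, b = -1, c = -1/2.
So p(t) = -6t^2 - t - 1/2.
Then p(-1) = -11/2.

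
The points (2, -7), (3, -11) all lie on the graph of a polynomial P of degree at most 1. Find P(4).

-15

Write P(u) = au + b. Substituting each data point gives a linear system:
  2a + b = -7
  3a + b = -11
Solving the system yields a = -4, b = 1.
So P(u) = -4u + 1.
Then P(4) = -15.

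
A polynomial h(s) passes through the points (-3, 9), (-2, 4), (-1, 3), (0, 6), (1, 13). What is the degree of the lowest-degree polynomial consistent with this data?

Forward differences of the values at s = -3, -2, -1, 0, 1:
  h  : 9  4  3  6  13
  Δ  : -5  -1  3  7
  Δ^2: 4  4  4
  Δ^3: 0  0
  Δ^4: 0
The second differences are constant (4) and nonzero, while all higher differences vanish, so the minimal degree is 2.

2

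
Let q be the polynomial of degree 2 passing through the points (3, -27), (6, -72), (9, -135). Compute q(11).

-187

Forward differences of the values at u = 3, 6, 9:
  q  : -27  -72  -135
  Δ  : -45  -63
  Δ^2: -18
The second differences are constant, confirming degree 2.
Interpolating (Newton forward form) and evaluating at u = 11 gives q(11) = -187.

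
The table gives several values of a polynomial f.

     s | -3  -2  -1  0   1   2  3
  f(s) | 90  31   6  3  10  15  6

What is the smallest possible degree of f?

Forward differences of the values at s = -3, -2, -1, 0, 1, 2, 3:
  f  : 90  31  6  3  10  15  6
  Δ  : -59  -25  -3  7  5  -9
  Δ^2: 34  22  10  -2  -14
  Δ^3: -12  -12  -12  -12
  Δ^4: 0  0  0
  Δ^5: 0  0
  Δ^6: 0
The third differences are constant (-12) and nonzero, while all higher differences vanish, so the minimal degree is 3.

3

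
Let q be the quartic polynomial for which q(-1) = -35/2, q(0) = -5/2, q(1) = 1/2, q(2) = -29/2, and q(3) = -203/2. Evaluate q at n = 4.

-725/2

Using the Lagrange interpolation formula with nodes -1, 0, 1, 2, 3:
  L_0(n) = n(n - 1)(n - 2)(n - 3) / 24
  L_1(n) = (n + 1)(n - 1)(n - 2)(n - 3) / -6
  L_2(n) = (n + 1)n(n - 2)(n - 3) / 4
  L_3(n) = (n + 1)n(n - 1)(n - 3) / -6
  L_4(n) = (n + 1)n(n - 1)(n - 2) / 24
Then q(n) = -35/2·L_0(n) - 5/2·L_1(n) + 1/2·L_2(n) - 29/2·L_3(n) - 203/2·L_4(n).
Expanding and collecting terms gives q(n) = -2n^4 + 3n^3 - 4n^2 + 6n - 5/2.
Evaluating at n = 4: q(4) = -725/2.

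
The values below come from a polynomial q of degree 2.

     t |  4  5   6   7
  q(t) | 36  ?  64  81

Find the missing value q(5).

49

On equispaced nodes a degree-2 polynomial has vanishing third forward difference, so
  - q(4) + 3·q(5) - 3·q(6) + q(7) = 0.
Substituting the known values and solving for q(5):
  3·q(5) = 147
  q(5) = 49.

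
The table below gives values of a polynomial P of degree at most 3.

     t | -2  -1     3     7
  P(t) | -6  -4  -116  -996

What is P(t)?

P(t) = -2t^3 - 6t^2 - 2t - 2

Write P(t) = at^3 + bt^2 + ct + d. Substituting each data point gives a linear system:
  -8a + 4b - 2c + d = -6
  -a + b - c + d = -4
  27a + 9b + 3c + d = -116
  343a + 49b + 7c + d = -996
Solving the system yields a = -2, b = -6, c = -2, d = -2.
So P(t) = -2t³ - 6t² - 2t - 2.
Check: P(7) = -996. ✓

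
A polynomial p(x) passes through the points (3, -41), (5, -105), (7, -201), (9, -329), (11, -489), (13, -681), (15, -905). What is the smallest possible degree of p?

2

Forward differences of the values at x = 3, 5, 7, 9, 11, 13, 15:
  p  : -41  -105  -201  -329  -489  -681  -905
  Δ  : -64  -96  -128  -160  -192  -224
  Δ^2: -32  -32  -32  -32  -32
  Δ^3: 0  0  0  0
  Δ^4: 0  0  0
  Δ^5: 0  0
  Δ^6: 0
The second differences are constant (-32) and nonzero, while all higher differences vanish, so the minimal degree is 2.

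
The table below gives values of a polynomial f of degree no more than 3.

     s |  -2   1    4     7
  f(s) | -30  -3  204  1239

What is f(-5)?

Write f(s) = as^3 + bs^2 + cs + d. Substituting each data point gives a linear system:
  -8a + 4b - 2c + d = -30
  a + b + c + d = -3
  64a + 16b + 4c + d = 204
  343a + 49b + 7c + d = 1239
Solving the system yields a = 4, b = -2, c = -5, d = 0.
So f(s) = 4s^3 - 2s^2 - 5s.
Then f(-5) = -525.

-525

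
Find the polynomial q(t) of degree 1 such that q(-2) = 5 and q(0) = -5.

q(t) = -5t - 5

Using the Lagrange interpolation formula with nodes -2, 0:
  L_0(t) = t / -2
  L_1(t) = (t + 2) / 2
Then q(t) = 5·L_0(t) - 5·L_1(t).
Expanding and collecting terms gives q(t) = -5t - 5.
Check: q(-2) = 5. ✓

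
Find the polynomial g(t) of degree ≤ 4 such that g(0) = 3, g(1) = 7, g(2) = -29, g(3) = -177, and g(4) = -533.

g(t) = -t^4 - 6t^3 + 5t^2 + 6t + 3

Using the Lagrange interpolation formula with nodes 0, 1, 2, 3, 4:
  L_0(t) = (t - 1)(t - 2)(t - 3)(t - 4) / 24
  L_1(t) = t(t - 2)(t - 3)(t - 4) / -6
  L_2(t) = t(t - 1)(t - 3)(t - 4) / 4
  L_3(t) = t(t - 1)(t - 2)(t - 4) / -6
  L_4(t) = t(t - 1)(t - 2)(t - 3) / 24
Then g(t) = 3·L_0(t) + 7·L_1(t) - 29·L_2(t) - 177·L_3(t) - 533·L_4(t).
Expanding and collecting terms gives g(t) = -t^4 - 6t^3 + 5t^2 + 6t + 3.
Check: g(1) = 7. ✓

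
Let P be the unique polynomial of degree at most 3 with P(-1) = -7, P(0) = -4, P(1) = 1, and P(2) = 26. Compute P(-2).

Write P(x) = ax^3 + bx^2 + cx + d. Substituting each data point gives a linear system:
  -a + b - c + d = -7
  d = -4
  a + b + c + d = 1
  8a + 4b + 2c + d = 26
Solving the system yields a = 3, b = 1, c = 1, d = -4.
So P(x) = 3x^3 + x^2 + x - 4.
Then P(-2) = -26.

-26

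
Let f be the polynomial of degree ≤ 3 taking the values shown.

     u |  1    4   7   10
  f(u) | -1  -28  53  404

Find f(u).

Using the Lagrange interpolation formula with nodes 1, 4, 7, 10:
  L_0(u) = (u - 4)(u - 7)(u - 10) / -162
  L_1(u) = (u - 1)(u - 7)(u - 10) / 54
  L_2(u) = (u - 1)(u - 4)(u - 10) / -54
  L_3(u) = (u - 1)(u - 4)(u - 7) / 162
Then f(u) = -1·L_0(u) - 28·L_1(u) + 53·L_2(u) + 404·L_3(u).
Expanding and collecting terms gives f(u) = u^3 - 6u^2 + 4.
Check: f(7) = 53. ✓

f(u) = u^3 - 6u^2 + 4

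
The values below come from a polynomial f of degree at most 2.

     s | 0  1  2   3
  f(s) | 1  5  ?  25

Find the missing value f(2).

On equispaced nodes a degree-2 polynomial has vanishing third forward difference, so
  - f(0) + 3·f(1) - 3·f(2) + f(3) = 0.
Substituting the known values and solving for f(2):
  -3·f(2) = -39
  f(2) = 13.

13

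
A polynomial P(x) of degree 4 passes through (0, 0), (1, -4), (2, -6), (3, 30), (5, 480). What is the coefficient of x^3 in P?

Write P(x) = ax^4 + bx^3 + cx^2 + dx + e. Substituting each data point gives a linear system:
  e = 0
  a + b + c + d + e = -4
  16a + 8b + 4c + 2d + e = -6
  81a + 27b + 9c + 3d + e = 30
  625a + 125b + 25c + 5d + e = 480
Solving the system yields a = 1, b = 0, c = -6, d = 1, e = 0.
So P(x) = x^4 - 6x^2 + x.
The coefficient of x^3 is 0.

0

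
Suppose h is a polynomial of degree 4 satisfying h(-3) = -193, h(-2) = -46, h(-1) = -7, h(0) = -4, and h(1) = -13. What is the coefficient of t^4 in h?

-2

Write h(t) = at^4 + bt^3 + ct^2 + dt + e. Substituting each data point gives a linear system:
  81a - 27b + 9c - 3d + e = -193
  16a - 8b + 4c - 2d + e = -46
  a - b + c - d + e = -7
  e = -4
  a + b + c + d + e = -13
Solving the system yields a = -2, b = 0, c = -4, d = -3, e = -4.
So h(t) = -2t⁴ - 4t² - 3t - 4.
The leading coefficient is -2.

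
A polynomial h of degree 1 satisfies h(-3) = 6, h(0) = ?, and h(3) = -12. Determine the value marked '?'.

On equispaced nodes a degree-1 polynomial has vanishing second forward difference, so
  h(-3) - 2·h(0) + h(3) = 0.
Substituting the known values and solving for h(0):
  -2·h(0) = 6
  h(0) = -3.

-3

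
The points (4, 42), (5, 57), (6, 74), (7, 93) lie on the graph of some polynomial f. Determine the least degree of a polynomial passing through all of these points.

2

Forward differences of the values at t = 4, 5, 6, 7:
  f  : 42  57  74  93
  Δ  : 15  17  19
  Δ^2: 2  2
  Δ^3: 0
The second differences are constant (2) and nonzero, while all higher differences vanish, so the minimal degree is 2.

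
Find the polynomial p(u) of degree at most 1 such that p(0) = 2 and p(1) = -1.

Write p(u) = au + b. Substituting each data point gives a linear system:
  b = 2
  a + b = -1
Solving the system yields a = -3, b = 2.
So p(u) = -3u + 2.
Check: p(1) = -1. ✓

p(u) = -3u + 2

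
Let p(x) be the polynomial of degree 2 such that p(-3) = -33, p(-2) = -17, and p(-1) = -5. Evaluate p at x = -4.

-53

Forward differences of the values at x = -3, -2, -1:
  p  : -33  -17  -5
  Δ  : 16  12
  Δ^2: -4
The second differences are constant, confirming degree 2.
Interpolating (Newton forward form) and evaluating at x = -4 gives p(-4) = -53.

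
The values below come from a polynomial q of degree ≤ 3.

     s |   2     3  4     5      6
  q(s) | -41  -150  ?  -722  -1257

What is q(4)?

On equispaced nodes a degree-3 polynomial has vanishing fourth forward difference, so
  q(2) - 4·q(3) + 6·q(4) - 4·q(5) + q(6) = 0.
Substituting the known values and solving for q(4):
  6·q(4) = -2190
  q(4) = -365.

-365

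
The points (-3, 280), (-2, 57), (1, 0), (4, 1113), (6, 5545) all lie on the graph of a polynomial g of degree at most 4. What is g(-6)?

Using the Lagrange interpolation formula with nodes -3, -2, 1, 4, 6:
  L_0(s) = (s + 2)(s - 1)(s - 4)(s - 6) / 252
  L_1(s) = (s + 3)(s - 1)(s - 4)(s - 6) / -144
  L_2(s) = (s + 3)(s + 2)(s - 4)(s - 6) / 180
  L_3(s) = (s + 3)(s + 2)(s - 1)(s - 6) / -252
  L_4(s) = (s + 3)(s + 2)(s - 1)(s - 4) / 720
Then g(s) = 280·L_0(s) + 57·L_1(s) + 0·L_2(s) + 1113·L_3(s) + 5545·L_4(s).
Expanding and collecting terms gives g(s) = 4s^4 + 2s^3 - s^2 - 6s + 1.
Evaluating at s = -6: g(-6) = 4753.

4753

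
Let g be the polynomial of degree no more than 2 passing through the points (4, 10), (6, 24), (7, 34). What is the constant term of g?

Write g(t) = at^2 + bt + c. Substituting each data point gives a linear system:
  16a + 4b + c = 10
  36a + 6b + c = 24
  49a + 7b + c = 34
Solving the system yields a = 1, b = -3, c = 6.
So g(t) = t^2 - 3t + 6.
The constant term is 6.

6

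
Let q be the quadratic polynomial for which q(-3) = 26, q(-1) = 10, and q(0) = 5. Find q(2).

Using the Lagrange interpolation formula with nodes -3, -1, 0:
  L_0(u) = (u + 1)u / 6
  L_1(u) = (u + 3)u / -2
  L_2(u) = (u + 3)(u + 1) / 3
Then q(u) = 26·L_0(u) + 10·L_1(u) + 5·L_2(u).
Expanding and collecting terms gives q(u) = u^2 - 4u + 5.
Evaluating at u = 2: q(2) = 1.

1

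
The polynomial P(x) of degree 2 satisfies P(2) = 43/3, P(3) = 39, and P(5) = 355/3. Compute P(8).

937/3

Using the Lagrange interpolation formula with nodes 2, 3, 5:
  L_0(x) = (x - 3)(x - 5) / 3
  L_1(x) = (x - 2)(x - 5) / -2
  L_2(x) = (x - 2)(x - 3) / 6
Then P(x) = 43/3·L_0(x) + 39·L_1(x) + 355/3·L_2(x).
Expanding and collecting terms gives P(x) = 5x^2 - (1/3)x - 5.
Evaluating at x = 8: P(8) = 937/3.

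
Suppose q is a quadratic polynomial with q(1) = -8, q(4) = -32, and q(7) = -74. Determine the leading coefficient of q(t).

-1

Write q(t) = at^2 + bt + c. Substituting each data point gives a linear system:
  a + b + c = -8
  16a + 4b + c = -32
  49a + 7b + c = -74
Solving the system yields a = -1, b = -3, c = -4.
So q(t) = -t^2 - 3t - 4.
The leading coefficient is -1.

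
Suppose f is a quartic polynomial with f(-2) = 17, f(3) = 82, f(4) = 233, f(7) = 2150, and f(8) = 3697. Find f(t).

f(t) = t^4 - t^3 + t^2 + 6t + 1

Using the Lagrange interpolation formula with nodes -2, 3, 4, 7, 8:
  L_0(t) = (t - 3)(t - 4)(t - 7)(t - 8) / 2700
  L_1(t) = (t + 2)(t - 4)(t - 7)(t - 8) / -100
  L_2(t) = (t + 2)(t - 3)(t - 7)(t - 8) / 72
  L_3(t) = (t + 2)(t - 3)(t - 4)(t - 8) / -108
  L_4(t) = (t + 2)(t - 3)(t - 4)(t - 7) / 200
Then f(t) = 17·L_0(t) + 82·L_1(t) + 233·L_2(t) + 2150·L_3(t) + 3697·L_4(t).
Expanding and collecting terms gives f(t) = t⁴ - t³ + t² + 6t + 1.
Check: f(3) = 82. ✓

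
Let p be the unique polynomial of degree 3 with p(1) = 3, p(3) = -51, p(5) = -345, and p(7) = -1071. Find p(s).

p(s) = -4s^3 + 6s^2 + s

Using the Lagrange interpolation formula with nodes 1, 3, 5, 7:
  L_0(s) = (s - 3)(s - 5)(s - 7) / -48
  L_1(s) = (s - 1)(s - 5)(s - 7) / 16
  L_2(s) = (s - 1)(s - 3)(s - 7) / -16
  L_3(s) = (s - 1)(s - 3)(s - 5) / 48
Then p(s) = 3·L_0(s) - 51·L_1(s) - 345·L_2(s) - 1071·L_3(s).
Expanding and collecting terms gives p(s) = -4s^3 + 6s^2 + s.
Check: p(7) = -1071. ✓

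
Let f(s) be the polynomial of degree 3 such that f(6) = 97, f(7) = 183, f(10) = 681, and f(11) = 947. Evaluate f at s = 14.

2129

Using the Lagrange interpolation formula with nodes 6, 7, 10, 11:
  L_0(s) = (s - 7)(s - 10)(s - 11) / -20
  L_1(s) = (s - 6)(s - 10)(s - 11) / 12
  L_2(s) = (s - 6)(s - 7)(s - 11) / -12
  L_3(s) = (s - 6)(s - 7)(s - 10) / 20
Then f(s) = 97·L_0(s) + 183·L_1(s) + 681·L_2(s) + 947·L_3(s).
Expanding and collecting terms gives f(s) = s^3 - 3s^2 - 2s + 1.
Evaluating at s = 14: f(14) = 2129.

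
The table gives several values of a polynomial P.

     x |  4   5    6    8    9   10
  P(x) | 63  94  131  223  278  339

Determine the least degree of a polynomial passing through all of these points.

Divided differences on the nodes 4, 5, 6, 8, 9, 10:
  order 0: 63  94  131  223  278  339
  order 1: 31  37  46  55  61
  order 2: 3  3  3  3
  order 3: 0  0  0
  order 4: 0  0
  order 5: 0
The order-2 divided differences are all 3 (nonzero) and every higher order vanishes, so the data lies on a polynomial of degree exactly 2.

2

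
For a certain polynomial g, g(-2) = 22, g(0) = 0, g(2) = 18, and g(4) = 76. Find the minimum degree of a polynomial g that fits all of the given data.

2

Forward differences of the values at u = -2, 0, 2, 4:
  g  : 22  0  18  76
  Δ  : -22  18  58
  Δ^2: 40  40
  Δ^3: 0
The second differences are constant (40) and nonzero, while all higher differences vanish, so the minimal degree is 2.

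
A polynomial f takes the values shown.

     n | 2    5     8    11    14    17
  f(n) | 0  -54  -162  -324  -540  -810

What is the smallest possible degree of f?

Forward differences of the values at n = 2, 5, 8, 11, 14, 17:
  f  : 0  -54  -162  -324  -540  -810
  Δ  : -54  -108  -162  -216  -270
  Δ^2: -54  -54  -54  -54
  Δ^3: 0  0  0
  Δ^4: 0  0
  Δ^5: 0
The second differences are constant (-54) and nonzero, while all higher differences vanish, so the minimal degree is 2.

2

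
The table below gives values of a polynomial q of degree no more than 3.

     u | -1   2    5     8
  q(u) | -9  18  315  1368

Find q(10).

Write q(u) = au^3 + bu^2 + cu + d. Substituting each data point gives a linear system:
  -a + b - c + d = -9
  8a + 4b + 2c + d = 18
  125a + 25b + 5c + d = 315
  512a + 64b + 8c + d = 1368
Solving the system yields a = 3, b = -3, c = 3, d = 0.
So q(u) = 3u³ - 3u² + 3u.
Then q(10) = 2730.

2730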